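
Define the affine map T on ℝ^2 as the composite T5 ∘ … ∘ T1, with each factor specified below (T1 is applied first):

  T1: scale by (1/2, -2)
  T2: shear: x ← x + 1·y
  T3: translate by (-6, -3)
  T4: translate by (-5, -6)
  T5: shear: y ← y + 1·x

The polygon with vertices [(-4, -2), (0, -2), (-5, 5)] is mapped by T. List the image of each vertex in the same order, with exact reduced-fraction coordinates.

T1 scale by (1/2, -2): (-4, -2) → (-2, 4); (0, -2) → (0, 4); (-5, 5) → (-5/2, -10)
T2 shear: x ← x + 1·y: (-2, 4) → (2, 4); (0, 4) → (4, 4); (-5/2, -10) → (-25/2, -10)
T3 translate by (-6, -3): (2, 4) → (-4, 1); (4, 4) → (-2, 1); (-25/2, -10) → (-37/2, -13)
T4 translate by (-5, -6): (-4, 1) → (-9, -5); (-2, 1) → (-7, -5); (-37/2, -13) → (-47/2, -19)
T5 shear: y ← y + 1·x: (-9, -5) → (-9, -14); (-7, -5) → (-7, -12); (-47/2, -19) → (-47/2, -85/2)

image vertices: (-9, -14), (-7, -12), (-47/2, -85/2)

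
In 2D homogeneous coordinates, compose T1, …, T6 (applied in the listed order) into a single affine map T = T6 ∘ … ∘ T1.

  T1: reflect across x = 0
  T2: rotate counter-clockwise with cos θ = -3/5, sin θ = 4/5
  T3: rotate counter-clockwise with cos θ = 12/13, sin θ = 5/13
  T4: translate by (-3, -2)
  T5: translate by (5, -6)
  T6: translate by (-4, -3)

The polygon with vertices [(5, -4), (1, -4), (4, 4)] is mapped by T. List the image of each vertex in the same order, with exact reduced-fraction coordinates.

image vertices: (282/65, -656/65), (58/65, -524/65), (-38/65, -1071/65)

T1 reflect across x = 0: (5, -4) → (-5, -4); (1, -4) → (-1, -4); (4, 4) → (-4, 4)
T2 rotate counter-clockwise with cos θ = -3/5, sin θ = 4/5: (-5, -4) → (31/5, -8/5); (-1, -4) → (19/5, 8/5); (-4, 4) → (-4/5, -28/5)
T3 rotate counter-clockwise with cos θ = 12/13, sin θ = 5/13: (31/5, -8/5) → (412/65, 59/65); (19/5, 8/5) → (188/65, 191/65); (-4/5, -28/5) → (92/65, -356/65)
T4 translate by (-3, -2): (412/65, 59/65) → (217/65, -71/65); (188/65, 191/65) → (-7/65, 61/65); (92/65, -356/65) → (-103/65, -486/65)
T5 translate by (5, -6): (217/65, -71/65) → (542/65, -461/65); (-7/65, 61/65) → (318/65, -329/65); (-103/65, -486/65) → (222/65, -876/65)
T6 translate by (-4, -3): (542/65, -461/65) → (282/65, -656/65); (318/65, -329/65) → (58/65, -524/65); (222/65, -876/65) → (-38/65, -1071/65)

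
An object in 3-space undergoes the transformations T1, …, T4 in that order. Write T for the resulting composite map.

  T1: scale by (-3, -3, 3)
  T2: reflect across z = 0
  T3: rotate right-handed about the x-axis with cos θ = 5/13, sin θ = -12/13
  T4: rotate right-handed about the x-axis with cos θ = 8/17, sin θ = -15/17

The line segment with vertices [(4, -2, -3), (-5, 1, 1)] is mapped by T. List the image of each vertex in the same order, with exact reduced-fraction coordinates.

image vertices: (-12, 699/221, -2286/221), (15, -93/221, 933/221)

T1 scale by (-3, -3, 3): (4, -2, -3) → (-12, 6, -9); (-5, 1, 1) → (15, -3, 3)
T2 reflect across z = 0: (-12, 6, -9) → (-12, 6, 9); (15, -3, 3) → (15, -3, -3)
T3 rotate right-handed about the x-axis with cos θ = 5/13, sin θ = -12/13: (-12, 6, 9) → (-12, 138/13, -27/13); (15, -3, -3) → (15, -51/13, 21/13)
T4 rotate right-handed about the x-axis with cos θ = 8/17, sin θ = -15/17: (-12, 138/13, -27/13) → (-12, 699/221, -2286/221); (15, -51/13, 21/13) → (15, -93/221, 933/221)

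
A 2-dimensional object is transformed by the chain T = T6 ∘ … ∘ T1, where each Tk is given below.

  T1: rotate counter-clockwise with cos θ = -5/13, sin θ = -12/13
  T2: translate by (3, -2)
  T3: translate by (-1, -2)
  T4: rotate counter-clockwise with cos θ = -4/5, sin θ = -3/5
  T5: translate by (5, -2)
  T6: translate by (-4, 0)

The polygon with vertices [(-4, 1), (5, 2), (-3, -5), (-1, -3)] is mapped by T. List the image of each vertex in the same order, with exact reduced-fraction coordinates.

T1 rotate counter-clockwise with cos θ = -5/13, sin θ = -12/13: (-4, 1) → (32/13, 43/13); (5, 2) → (-1/13, -70/13); (-3, -5) → (-45/13, 61/13); (-1, -3) → (-31/13, 27/13)
T2 translate by (3, -2): (32/13, 43/13) → (71/13, 17/13); (-1/13, -70/13) → (38/13, -96/13); (-45/13, 61/13) → (-6/13, 35/13); (-31/13, 27/13) → (8/13, 1/13)
T3 translate by (-1, -2): (71/13, 17/13) → (58/13, -9/13); (38/13, -96/13) → (25/13, -122/13); (-6/13, 35/13) → (-19/13, 9/13); (8/13, 1/13) → (-5/13, -25/13)
T4 rotate counter-clockwise with cos θ = -4/5, sin θ = -3/5: (58/13, -9/13) → (-259/65, -138/65); (25/13, -122/13) → (-466/65, 413/65); (-19/13, 9/13) → (103/65, 21/65); (-5/13, -25/13) → (-11/13, 23/13)
T5 translate by (5, -2): (-259/65, -138/65) → (66/65, -268/65); (-466/65, 413/65) → (-141/65, 283/65); (103/65, 21/65) → (428/65, -109/65); (-11/13, 23/13) → (54/13, -3/13)
T6 translate by (-4, 0): (66/65, -268/65) → (-194/65, -268/65); (-141/65, 283/65) → (-401/65, 283/65); (428/65, -109/65) → (168/65, -109/65); (54/13, -3/13) → (2/13, -3/13)

image vertices: (-194/65, -268/65), (-401/65, 283/65), (168/65, -109/65), (2/13, -3/13)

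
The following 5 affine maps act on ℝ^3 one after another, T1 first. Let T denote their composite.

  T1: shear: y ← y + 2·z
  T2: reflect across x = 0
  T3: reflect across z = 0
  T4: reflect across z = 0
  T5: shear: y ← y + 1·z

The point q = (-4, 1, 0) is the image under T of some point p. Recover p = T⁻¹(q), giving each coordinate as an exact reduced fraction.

p = (4, 1, 0)

T1 = [1 0 0 0; 0 1 2 0; 0 0 1 0; 0 0 0 1]
T2·T1 = [-1 0 0 0; 0 1 2 0; 0 0 1 0; 0 0 0 1]
T3·…·T1 = [-1 0 0 0; 0 1 2 0; 0 0 -1 0; 0 0 0 1]
T4·…·T1 = [-1 0 0 0; 0 1 2 0; 0 0 1 0; 0 0 0 1]
T5·…·T1 = [-1 0 0 0; 0 1 3 0; 0 0 1 0; 0 0 0 1]
det M = -1; M⁻¹ = [-1 0 0 0; 0 1 -3 0; 0 0 1 0; 0 0 0 1]
M⁻¹ · (-4, 1, 0)ᵀ = (4, 1, 0)ᵀ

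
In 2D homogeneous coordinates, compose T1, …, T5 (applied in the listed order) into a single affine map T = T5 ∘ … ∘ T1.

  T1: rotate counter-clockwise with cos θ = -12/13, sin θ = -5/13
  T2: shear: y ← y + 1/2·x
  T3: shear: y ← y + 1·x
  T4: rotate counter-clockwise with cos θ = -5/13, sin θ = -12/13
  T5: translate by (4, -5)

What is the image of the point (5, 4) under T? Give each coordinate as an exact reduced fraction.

T(p) = (-720/169, 300/169)

T1 rotate counter-clockwise with cos θ = -12/13, sin θ = -5/13: (5, 4) → (-40/13, -73/13)
T2 shear: y ← y + 1/2·x: (-40/13, -73/13) → (-40/13, -93/13)
T3 shear: y ← y + 1·x: (-40/13, -93/13) → (-40/13, -133/13)
T4 rotate counter-clockwise with cos θ = -5/13, sin θ = -12/13: (-40/13, -133/13) → (-1396/169, 1145/169)
T5 translate by (4, -5): (-1396/169, 1145/169) → (-720/169, 300/169)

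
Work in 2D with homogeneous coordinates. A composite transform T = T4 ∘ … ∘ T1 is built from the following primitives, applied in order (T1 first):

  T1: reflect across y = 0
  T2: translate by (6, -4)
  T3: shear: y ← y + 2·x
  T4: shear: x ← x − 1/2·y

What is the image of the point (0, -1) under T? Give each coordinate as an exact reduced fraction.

T(p) = (3/2, 9)

T1 reflect across y = 0: (0, -1) → (0, 1)
T2 translate by (6, -4): (0, 1) → (6, -3)
T3 shear: y ← y + 2·x: (6, -3) → (6, 9)
T4 shear: x ← x − 1/2·y: (6, 9) → (3/2, 9)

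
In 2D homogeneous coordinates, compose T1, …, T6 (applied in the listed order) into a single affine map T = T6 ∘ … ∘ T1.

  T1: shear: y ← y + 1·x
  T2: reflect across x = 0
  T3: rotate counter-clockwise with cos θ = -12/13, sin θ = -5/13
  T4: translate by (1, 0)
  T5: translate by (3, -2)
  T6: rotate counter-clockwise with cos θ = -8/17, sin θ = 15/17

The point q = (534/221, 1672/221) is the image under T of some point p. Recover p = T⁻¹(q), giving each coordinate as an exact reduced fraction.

T1 = [1 0 0; 1 1 0; 0 0 1]
T2·T1 = [-1 0 0; 1 1 0; 0 0 1]
T3·…·T1 = [17/13 5/13 0; -7/13 -12/13 0; 0 0 1]
T4·…·T1 = [17/13 5/13 1; -7/13 -12/13 0; 0 0 1]
T5·…·T1 = [17/13 5/13 4; -7/13 -12/13 -2; 0 0 1]
T6·…·T1 = [-31/221 140/221 -2/17; 311/221 171/221 76/17; 0 0 1]
det M = -1; M⁻¹ = [-171/221 140/221 -38/13; 311/221 31/221 -6/13; 0 0 1]
M⁻¹ · (534/221, 1672/221)ᵀ = (0, 4)ᵀ

p = (0, 4)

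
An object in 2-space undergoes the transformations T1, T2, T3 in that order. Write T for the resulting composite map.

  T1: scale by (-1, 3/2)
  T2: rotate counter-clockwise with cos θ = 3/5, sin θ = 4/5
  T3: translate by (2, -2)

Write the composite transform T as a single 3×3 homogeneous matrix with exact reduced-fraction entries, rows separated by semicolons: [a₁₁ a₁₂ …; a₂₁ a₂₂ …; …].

T = [-3/5 -6/5 2; -4/5 9/10 -2; 0 0 1]

T1 = [-1 0 0; 0 3/2 0; 0 0 1]
T2·T1 = [-3/5 -6/5 0; -4/5 9/10 0; 0 0 1]
T3·…·T1 = [-3/5 -6/5 2; -4/5 9/10 -2; 0 0 1]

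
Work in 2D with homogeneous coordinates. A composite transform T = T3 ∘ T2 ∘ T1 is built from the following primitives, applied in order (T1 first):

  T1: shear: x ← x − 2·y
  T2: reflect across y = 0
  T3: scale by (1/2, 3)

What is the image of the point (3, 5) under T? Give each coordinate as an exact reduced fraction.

T(p) = (-7/2, -15)

T1 shear: x ← x − 2·y: (3, 5) → (-7, 5)
T2 reflect across y = 0: (-7, 5) → (-7, -5)
T3 scale by (1/2, 3): (-7, -5) → (-7/2, -15)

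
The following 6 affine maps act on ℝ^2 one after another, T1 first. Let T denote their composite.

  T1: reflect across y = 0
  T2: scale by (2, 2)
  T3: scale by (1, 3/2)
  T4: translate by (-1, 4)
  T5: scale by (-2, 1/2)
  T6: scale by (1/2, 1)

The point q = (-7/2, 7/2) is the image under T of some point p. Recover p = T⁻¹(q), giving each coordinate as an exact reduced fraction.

T1 = [1 0 0; 0 -1 0; 0 0 1]
T2·T1 = [2 0 0; 0 -2 0; 0 0 1]
T3·…·T1 = [2 0 0; 0 -3 0; 0 0 1]
T4·…·T1 = [2 0 -1; 0 -3 4; 0 0 1]
T5·…·T1 = [-4 0 2; 0 -3/2 2; 0 0 1]
T6·…·T1 = [-2 0 1; 0 -3/2 2; 0 0 1]
det M = 3; M⁻¹ = [-1/2 0 1/2; 0 -2/3 4/3; 0 0 1]
M⁻¹ · (-7/2, 7/2)ᵀ = (9/4, -1)ᵀ

p = (9/4, -1)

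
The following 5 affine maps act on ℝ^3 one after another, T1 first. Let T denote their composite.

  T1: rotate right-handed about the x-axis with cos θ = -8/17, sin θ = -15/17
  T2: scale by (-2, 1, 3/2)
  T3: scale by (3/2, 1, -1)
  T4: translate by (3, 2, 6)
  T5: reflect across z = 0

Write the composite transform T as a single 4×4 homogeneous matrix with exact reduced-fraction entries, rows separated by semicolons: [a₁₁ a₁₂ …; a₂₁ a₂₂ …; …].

T = [-3 0 0 3; 0 -8/17 15/17 2; 0 -45/34 -12/17 -6; 0 0 0 1]

T1 = [1 0 0 0; 0 -8/17 15/17 0; 0 -15/17 -8/17 0; 0 0 0 1]
T2·T1 = [-2 0 0 0; 0 -8/17 15/17 0; 0 -45/34 -12/17 0; 0 0 0 1]
T3·…·T1 = [-3 0 0 0; 0 -8/17 15/17 0; 0 45/34 12/17 0; 0 0 0 1]
T4·…·T1 = [-3 0 0 3; 0 -8/17 15/17 2; 0 45/34 12/17 6; 0 0 0 1]
T5·…·T1 = [-3 0 0 3; 0 -8/17 15/17 2; 0 -45/34 -12/17 -6; 0 0 0 1]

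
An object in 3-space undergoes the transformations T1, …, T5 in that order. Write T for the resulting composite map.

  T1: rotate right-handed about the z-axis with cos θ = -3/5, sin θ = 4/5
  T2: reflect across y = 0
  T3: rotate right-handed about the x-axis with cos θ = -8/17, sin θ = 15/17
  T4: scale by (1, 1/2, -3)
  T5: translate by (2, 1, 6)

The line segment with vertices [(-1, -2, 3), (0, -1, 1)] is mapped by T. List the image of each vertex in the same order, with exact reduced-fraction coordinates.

T1 rotate right-handed about the z-axis with cos θ = -3/5, sin θ = 4/5: (-1, -2, 3) → (11/5, 2/5, 3); (0, -1, 1) → (4/5, 3/5, 1)
T2 reflect across y = 0: (11/5, 2/5, 3) → (11/5, -2/5, 3); (4/5, 3/5, 1) → (4/5, -3/5, 1)
T3 rotate right-handed about the x-axis with cos θ = -8/17, sin θ = 15/17: (11/5, -2/5, 3) → (11/5, -209/85, -30/17); (4/5, -3/5, 1) → (4/5, -3/5, -1)
T4 scale by (1, 1/2, -3): (11/5, -209/85, -30/17) → (11/5, -209/170, 90/17); (4/5, -3/5, -1) → (4/5, -3/10, 3)
T5 translate by (2, 1, 6): (11/5, -209/170, 90/17) → (21/5, -39/170, 192/17); (4/5, -3/10, 3) → (14/5, 7/10, 9)

image vertices: (21/5, -39/170, 192/17), (14/5, 7/10, 9)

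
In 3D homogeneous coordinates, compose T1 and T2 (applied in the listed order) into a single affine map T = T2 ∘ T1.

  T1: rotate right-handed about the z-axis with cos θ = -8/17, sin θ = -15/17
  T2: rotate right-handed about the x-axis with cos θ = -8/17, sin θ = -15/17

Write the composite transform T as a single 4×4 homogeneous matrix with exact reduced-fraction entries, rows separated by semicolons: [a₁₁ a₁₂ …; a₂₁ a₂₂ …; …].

T1 = [-8/17 15/17 0 0; -15/17 -8/17 0 0; 0 0 1 0; 0 0 0 1]
T2·T1 = [-8/17 15/17 0 0; 120/289 64/289 15/17 0; 225/289 120/289 -8/17 0; 0 0 0 1]

T = [-8/17 15/17 0 0; 120/289 64/289 15/17 0; 225/289 120/289 -8/17 0; 0 0 0 1]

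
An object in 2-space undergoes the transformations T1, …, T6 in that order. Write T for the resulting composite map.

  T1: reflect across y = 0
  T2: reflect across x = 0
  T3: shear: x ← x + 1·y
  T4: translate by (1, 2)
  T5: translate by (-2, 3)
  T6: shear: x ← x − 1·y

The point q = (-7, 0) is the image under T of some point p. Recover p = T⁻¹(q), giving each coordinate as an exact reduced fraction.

p = (1, 5)

T1 = [1 0 0; 0 -1 0; 0 0 1]
T2·T1 = [-1 0 0; 0 -1 0; 0 0 1]
T3·…·T1 = [-1 -1 0; 0 -1 0; 0 0 1]
T4·…·T1 = [-1 -1 1; 0 -1 2; 0 0 1]
T5·…·T1 = [-1 -1 -1; 0 -1 5; 0 0 1]
T6·…·T1 = [-1 0 -6; 0 -1 5; 0 0 1]
det M = 1; M⁻¹ = [-1 0 -6; 0 -1 5; 0 0 1]
M⁻¹ · (-7, 0)ᵀ = (1, 5)ᵀ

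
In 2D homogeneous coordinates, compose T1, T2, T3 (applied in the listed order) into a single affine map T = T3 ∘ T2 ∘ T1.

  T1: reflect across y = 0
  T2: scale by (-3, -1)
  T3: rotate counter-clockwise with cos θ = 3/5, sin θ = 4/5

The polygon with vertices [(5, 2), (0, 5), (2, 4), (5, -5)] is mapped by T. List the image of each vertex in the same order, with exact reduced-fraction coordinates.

image vertices: (-53/5, -54/5), (-4, 3), (-34/5, -12/5), (-5, -15)

T1 reflect across y = 0: (5, 2) → (5, -2); (0, 5) → (0, -5); (2, 4) → (2, -4); (5, -5) → (5, 5)
T2 scale by (-3, -1): (5, -2) → (-15, 2); (0, -5) → (0, 5); (2, -4) → (-6, 4); (5, 5) → (-15, -5)
T3 rotate counter-clockwise with cos θ = 3/5, sin θ = 4/5: (-15, 2) → (-53/5, -54/5); (0, 5) → (-4, 3); (-6, 4) → (-34/5, -12/5); (-15, -5) → (-5, -15)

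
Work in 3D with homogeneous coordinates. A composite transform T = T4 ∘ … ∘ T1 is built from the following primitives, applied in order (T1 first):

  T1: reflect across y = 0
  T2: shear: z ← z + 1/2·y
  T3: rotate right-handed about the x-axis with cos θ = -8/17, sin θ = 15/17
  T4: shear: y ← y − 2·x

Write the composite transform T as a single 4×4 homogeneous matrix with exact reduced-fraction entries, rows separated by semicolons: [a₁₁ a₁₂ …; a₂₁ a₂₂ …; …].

T1 = [1 0 0 0; 0 -1 0 0; 0 0 1 0; 0 0 0 1]
T2·T1 = [1 0 0 0; 0 -1 0 0; 0 -1/2 1 0; 0 0 0 1]
T3·…·T1 = [1 0 0 0; 0 31/34 -15/17 0; 0 -11/17 -8/17 0; 0 0 0 1]
T4·…·T1 = [1 0 0 0; -2 31/34 -15/17 0; 0 -11/17 -8/17 0; 0 0 0 1]

T = [1 0 0 0; -2 31/34 -15/17 0; 0 -11/17 -8/17 0; 0 0 0 1]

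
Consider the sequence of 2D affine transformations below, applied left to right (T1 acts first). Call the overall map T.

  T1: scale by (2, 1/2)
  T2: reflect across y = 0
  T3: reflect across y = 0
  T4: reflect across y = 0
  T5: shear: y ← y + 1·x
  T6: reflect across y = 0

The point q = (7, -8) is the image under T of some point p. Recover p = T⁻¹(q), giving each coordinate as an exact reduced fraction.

T1 = [2 0 0; 0 1/2 0; 0 0 1]
T2·T1 = [2 0 0; 0 -1/2 0; 0 0 1]
T3·…·T1 = [2 0 0; 0 1/2 0; 0 0 1]
T4·…·T1 = [2 0 0; 0 -1/2 0; 0 0 1]
T5·…·T1 = [2 0 0; 2 -1/2 0; 0 0 1]
T6·…·T1 = [2 0 0; -2 1/2 0; 0 0 1]
det M = 1; M⁻¹ = [1/2 0 0; 2 2 0; 0 0 1]
M⁻¹ · (7, -8)ᵀ = (7/2, -2)ᵀ

p = (7/2, -2)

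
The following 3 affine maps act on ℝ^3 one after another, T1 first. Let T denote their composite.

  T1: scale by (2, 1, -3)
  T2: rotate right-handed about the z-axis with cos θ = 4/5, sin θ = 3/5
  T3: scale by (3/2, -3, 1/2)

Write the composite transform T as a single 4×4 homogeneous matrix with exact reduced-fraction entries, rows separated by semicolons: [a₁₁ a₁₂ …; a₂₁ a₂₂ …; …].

T = [12/5 -9/10 0 0; -18/5 -12/5 0 0; 0 0 -3/2 0; 0 0 0 1]

T1 = [2 0 0 0; 0 1 0 0; 0 0 -3 0; 0 0 0 1]
T2·T1 = [8/5 -3/5 0 0; 6/5 4/5 0 0; 0 0 -3 0; 0 0 0 1]
T3·…·T1 = [12/5 -9/10 0 0; -18/5 -12/5 0 0; 0 0 -3/2 0; 0 0 0 1]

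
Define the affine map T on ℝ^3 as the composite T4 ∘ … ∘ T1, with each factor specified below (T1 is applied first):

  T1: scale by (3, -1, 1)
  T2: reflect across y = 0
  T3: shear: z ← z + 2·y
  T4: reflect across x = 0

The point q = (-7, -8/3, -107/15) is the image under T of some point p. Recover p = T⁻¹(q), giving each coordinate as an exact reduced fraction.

T1 = [3 0 0 0; 0 -1 0 0; 0 0 1 0; 0 0 0 1]
T2·T1 = [3 0 0 0; 0 1 0 0; 0 0 1 0; 0 0 0 1]
T3·…·T1 = [3 0 0 0; 0 1 0 0; 0 2 1 0; 0 0 0 1]
T4·…·T1 = [-3 0 0 0; 0 1 0 0; 0 2 1 0; 0 0 0 1]
det M = -3; M⁻¹ = [-1/3 0 0 0; 0 1 0 0; 0 -2 1 0; 0 0 0 1]
M⁻¹ · (-7, -8/3, -107/15)ᵀ = (7/3, -8/3, -9/5)ᵀ

p = (7/3, -8/3, -9/5)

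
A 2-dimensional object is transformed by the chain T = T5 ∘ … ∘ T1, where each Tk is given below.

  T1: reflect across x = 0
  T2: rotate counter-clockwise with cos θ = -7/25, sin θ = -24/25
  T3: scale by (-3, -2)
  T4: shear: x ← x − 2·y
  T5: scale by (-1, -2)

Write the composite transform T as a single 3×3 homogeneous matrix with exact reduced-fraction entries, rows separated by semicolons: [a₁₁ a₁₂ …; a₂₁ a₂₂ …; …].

T = [-3 4 0; 96/25 -28/25 0; 0 0 1]

T1 = [-1 0 0; 0 1 0; 0 0 1]
T2·T1 = [7/25 24/25 0; 24/25 -7/25 0; 0 0 1]
T3·…·T1 = [-21/25 -72/25 0; -48/25 14/25 0; 0 0 1]
T4·…·T1 = [3 -4 0; -48/25 14/25 0; 0 0 1]
T5·…·T1 = [-3 4 0; 96/25 -28/25 0; 0 0 1]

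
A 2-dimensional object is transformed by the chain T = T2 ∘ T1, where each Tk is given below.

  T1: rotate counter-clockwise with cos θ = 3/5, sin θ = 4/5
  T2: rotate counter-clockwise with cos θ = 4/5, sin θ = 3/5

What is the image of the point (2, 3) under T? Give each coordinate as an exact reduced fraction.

T(p) = (-3, 2)

T1 rotate counter-clockwise with cos θ = 3/5, sin θ = 4/5: (2, 3) → (-6/5, 17/5)
T2 rotate counter-clockwise with cos θ = 4/5, sin θ = 3/5: (-6/5, 17/5) → (-3, 2)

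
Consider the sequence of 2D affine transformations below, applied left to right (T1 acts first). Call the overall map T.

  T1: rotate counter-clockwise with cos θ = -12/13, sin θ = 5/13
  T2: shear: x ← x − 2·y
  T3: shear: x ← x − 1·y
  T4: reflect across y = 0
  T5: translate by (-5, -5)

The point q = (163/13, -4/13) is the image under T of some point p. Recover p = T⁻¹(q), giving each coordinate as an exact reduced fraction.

T1 = [-12/13 -5/13 0; 5/13 -12/13 0; 0 0 1]
T2·T1 = [-22/13 19/13 0; 5/13 -12/13 0; 0 0 1]
T3·…·T1 = [-27/13 31/13 0; 5/13 -12/13 0; 0 0 1]
T4·…·T1 = [-27/13 31/13 0; -5/13 12/13 0; 0 0 1]
T5·…·T1 = [-27/13 31/13 -5; -5/13 12/13 -5; 0 0 1]
det M = -1; M⁻¹ = [-12/13 31/13 95/13; -5/13 27/13 110/13; 0 0 1]
M⁻¹ · (163/13, -4/13)ᵀ = (-5, 3)ᵀ

p = (-5, 3)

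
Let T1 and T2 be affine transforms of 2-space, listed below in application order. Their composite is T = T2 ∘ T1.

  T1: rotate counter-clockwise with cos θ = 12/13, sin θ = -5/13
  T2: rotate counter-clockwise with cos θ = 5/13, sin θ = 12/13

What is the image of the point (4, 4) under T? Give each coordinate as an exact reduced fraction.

T1 rotate counter-clockwise with cos θ = 12/13, sin θ = -5/13: (4, 4) → (68/13, 28/13)
T2 rotate counter-clockwise with cos θ = 5/13, sin θ = 12/13: (68/13, 28/13) → (4/169, 956/169)

T(p) = (4/169, 956/169)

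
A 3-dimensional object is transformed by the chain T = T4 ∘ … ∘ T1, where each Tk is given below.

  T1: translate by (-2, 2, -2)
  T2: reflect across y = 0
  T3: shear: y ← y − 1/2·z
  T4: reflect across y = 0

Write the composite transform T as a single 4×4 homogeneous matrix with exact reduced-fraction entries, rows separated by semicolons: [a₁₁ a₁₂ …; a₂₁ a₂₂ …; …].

T1 = [1 0 0 -2; 0 1 0 2; 0 0 1 -2; 0 0 0 1]
T2·T1 = [1 0 0 -2; 0 -1 0 -2; 0 0 1 -2; 0 0 0 1]
T3·…·T1 = [1 0 0 -2; 0 -1 -1/2 -1; 0 0 1 -2; 0 0 0 1]
T4·…·T1 = [1 0 0 -2; 0 1 1/2 1; 0 0 1 -2; 0 0 0 1]

T = [1 0 0 -2; 0 1 1/2 1; 0 0 1 -2; 0 0 0 1]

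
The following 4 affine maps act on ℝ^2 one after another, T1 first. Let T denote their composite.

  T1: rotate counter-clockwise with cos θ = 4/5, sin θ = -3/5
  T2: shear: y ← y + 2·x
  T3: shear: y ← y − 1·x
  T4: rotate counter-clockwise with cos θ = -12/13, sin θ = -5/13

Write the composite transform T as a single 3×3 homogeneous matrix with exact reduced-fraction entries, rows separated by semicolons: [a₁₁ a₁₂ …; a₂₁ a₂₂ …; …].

T1 = [4/5 3/5 0; -3/5 4/5 0; 0 0 1]
T2·T1 = [4/5 3/5 0; 1 2 0; 0 0 1]
T3·…·T1 = [4/5 3/5 0; 1/5 7/5 0; 0 0 1]
T4·…·T1 = [-43/65 -1/65 0; -32/65 -99/65 0; 0 0 1]

T = [-43/65 -1/65 0; -32/65 -99/65 0; 0 0 1]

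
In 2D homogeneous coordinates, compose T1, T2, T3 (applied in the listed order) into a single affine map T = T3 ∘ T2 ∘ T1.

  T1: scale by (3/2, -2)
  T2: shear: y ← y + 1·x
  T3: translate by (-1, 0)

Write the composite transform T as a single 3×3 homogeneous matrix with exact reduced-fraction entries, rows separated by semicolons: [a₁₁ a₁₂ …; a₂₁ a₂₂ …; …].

T1 = [3/2 0 0; 0 -2 0; 0 0 1]
T2·T1 = [3/2 0 0; 3/2 -2 0; 0 0 1]
T3·…·T1 = [3/2 0 -1; 3/2 -2 0; 0 0 1]

T = [3/2 0 -1; 3/2 -2 0; 0 0 1]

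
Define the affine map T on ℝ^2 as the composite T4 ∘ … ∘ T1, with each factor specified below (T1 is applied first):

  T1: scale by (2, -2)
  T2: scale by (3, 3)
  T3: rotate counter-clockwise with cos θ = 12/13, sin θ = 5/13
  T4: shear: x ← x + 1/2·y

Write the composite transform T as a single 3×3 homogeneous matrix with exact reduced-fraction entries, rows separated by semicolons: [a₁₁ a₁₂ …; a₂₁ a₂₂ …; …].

T1 = [2 0 0; 0 -2 0; 0 0 1]
T2·T1 = [6 0 0; 0 -6 0; 0 0 1]
T3·…·T1 = [72/13 30/13 0; 30/13 -72/13 0; 0 0 1]
T4·…·T1 = [87/13 -6/13 0; 30/13 -72/13 0; 0 0 1]

T = [87/13 -6/13 0; 30/13 -72/13 0; 0 0 1]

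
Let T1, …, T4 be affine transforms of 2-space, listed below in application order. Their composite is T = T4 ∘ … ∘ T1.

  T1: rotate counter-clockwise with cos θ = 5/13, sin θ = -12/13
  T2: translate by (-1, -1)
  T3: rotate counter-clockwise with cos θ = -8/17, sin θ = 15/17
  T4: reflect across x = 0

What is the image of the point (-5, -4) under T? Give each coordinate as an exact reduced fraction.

T1 rotate counter-clockwise with cos θ = 5/13, sin θ = -12/13: (-5, -4) → (-73/13, 40/13)
T2 translate by (-1, -1): (-73/13, 40/13) → (-86/13, 27/13)
T3 rotate counter-clockwise with cos θ = -8/17, sin θ = 15/17: (-86/13, 27/13) → (283/221, -1506/221)
T4 reflect across x = 0: (283/221, -1506/221) → (-283/221, -1506/221)

T(p) = (-283/221, -1506/221)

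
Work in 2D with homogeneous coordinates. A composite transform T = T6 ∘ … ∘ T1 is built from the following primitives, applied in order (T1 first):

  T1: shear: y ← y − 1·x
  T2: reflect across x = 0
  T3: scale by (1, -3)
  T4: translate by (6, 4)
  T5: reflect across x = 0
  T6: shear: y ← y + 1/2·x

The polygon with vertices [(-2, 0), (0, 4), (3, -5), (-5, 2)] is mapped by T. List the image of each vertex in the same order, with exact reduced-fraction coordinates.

image vertices: (-8, -6), (-6, -11), (-3, 53/2), (-11, -45/2)

T1 shear: y ← y − 1·x: (-2, 0) → (-2, 2); (0, 4) → (0, 4); (3, -5) → (3, -8); (-5, 2) → (-5, 7)
T2 reflect across x = 0: (-2, 2) → (2, 2); (0, 4) → (0, 4); (3, -8) → (-3, -8); (-5, 7) → (5, 7)
T3 scale by (1, -3): (2, 2) → (2, -6); (0, 4) → (0, -12); (-3, -8) → (-3, 24); (5, 7) → (5, -21)
T4 translate by (6, 4): (2, -6) → (8, -2); (0, -12) → (6, -8); (-3, 24) → (3, 28); (5, -21) → (11, -17)
T5 reflect across x = 0: (8, -2) → (-8, -2); (6, -8) → (-6, -8); (3, 28) → (-3, 28); (11, -17) → (-11, -17)
T6 shear: y ← y + 1/2·x: (-8, -2) → (-8, -6); (-6, -8) → (-6, -11); (-3, 28) → (-3, 53/2); (-11, -17) → (-11, -45/2)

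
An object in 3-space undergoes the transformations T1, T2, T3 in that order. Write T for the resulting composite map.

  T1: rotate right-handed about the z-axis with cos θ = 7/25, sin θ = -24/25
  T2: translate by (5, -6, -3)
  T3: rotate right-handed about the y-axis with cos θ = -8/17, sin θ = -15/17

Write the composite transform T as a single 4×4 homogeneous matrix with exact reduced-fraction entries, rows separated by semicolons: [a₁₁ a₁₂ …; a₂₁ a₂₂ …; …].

T = [-56/425 -192/425 -15/17 5/17; -24/25 7/25 0 -6; 21/85 72/85 -8/17 99/17; 0 0 0 1]

T1 = [7/25 24/25 0 0; -24/25 7/25 0 0; 0 0 1 0; 0 0 0 1]
T2·T1 = [7/25 24/25 0 5; -24/25 7/25 0 -6; 0 0 1 -3; 0 0 0 1]
T3·…·T1 = [-56/425 -192/425 -15/17 5/17; -24/25 7/25 0 -6; 21/85 72/85 -8/17 99/17; 0 0 0 1]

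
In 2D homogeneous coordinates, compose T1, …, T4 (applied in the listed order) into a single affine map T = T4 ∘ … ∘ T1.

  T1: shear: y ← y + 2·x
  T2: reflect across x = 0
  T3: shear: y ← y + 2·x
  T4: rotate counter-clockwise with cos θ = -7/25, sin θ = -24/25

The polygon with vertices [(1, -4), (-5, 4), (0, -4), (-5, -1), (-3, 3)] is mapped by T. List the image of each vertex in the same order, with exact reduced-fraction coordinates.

image vertices: (-89/25, 52/25), (61/25, -148/25), (-96/25, 28/25), (-59/25, -113/25), (51/25, -93/25)

T1 shear: y ← y + 2·x: (1, -4) → (1, -2); (-5, 4) → (-5, -6); (0, -4) → (0, -4); (-5, -1) → (-5, -11); (-3, 3) → (-3, -3)
T2 reflect across x = 0: (1, -2) → (-1, -2); (-5, -6) → (5, -6); (0, -4) → (0, -4); (-5, -11) → (5, -11); (-3, -3) → (3, -3)
T3 shear: y ← y + 2·x: (-1, -2) → (-1, -4); (5, -6) → (5, 4); (0, -4) → (0, -4); (5, -11) → (5, -1); (3, -3) → (3, 3)
T4 rotate counter-clockwise with cos θ = -7/25, sin θ = -24/25: (-1, -4) → (-89/25, 52/25); (5, 4) → (61/25, -148/25); (0, -4) → (-96/25, 28/25); (5, -1) → (-59/25, -113/25); (3, 3) → (51/25, -93/25)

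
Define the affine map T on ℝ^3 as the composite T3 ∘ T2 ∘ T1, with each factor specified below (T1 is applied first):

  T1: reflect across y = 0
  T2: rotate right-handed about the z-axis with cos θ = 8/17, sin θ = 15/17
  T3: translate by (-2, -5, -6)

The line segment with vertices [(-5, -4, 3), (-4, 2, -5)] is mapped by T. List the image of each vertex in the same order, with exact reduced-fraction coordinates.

T1 reflect across y = 0: (-5, -4, 3) → (-5, 4, 3); (-4, 2, -5) → (-4, -2, -5)
T2 rotate right-handed about the z-axis with cos θ = 8/17, sin θ = 15/17: (-5, 4, 3) → (-100/17, -43/17, 3); (-4, -2, -5) → (-2/17, -76/17, -5)
T3 translate by (-2, -5, -6): (-100/17, -43/17, 3) → (-134/17, -128/17, -3); (-2/17, -76/17, -5) → (-36/17, -161/17, -11)

image vertices: (-134/17, -128/17, -3), (-36/17, -161/17, -11)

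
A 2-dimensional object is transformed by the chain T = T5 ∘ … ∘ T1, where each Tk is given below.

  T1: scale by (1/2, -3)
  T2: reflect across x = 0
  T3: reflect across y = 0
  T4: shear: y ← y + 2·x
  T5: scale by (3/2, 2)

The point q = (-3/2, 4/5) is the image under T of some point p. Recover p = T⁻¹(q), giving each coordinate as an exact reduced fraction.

p = (2, 4/5)

T1 = [1/2 0 0; 0 -3 0; 0 0 1]
T2·T1 = [-1/2 0 0; 0 -3 0; 0 0 1]
T3·…·T1 = [-1/2 0 0; 0 3 0; 0 0 1]
T4·…·T1 = [-1/2 0 0; -1 3 0; 0 0 1]
T5·…·T1 = [-3/4 0 0; -2 6 0; 0 0 1]
det M = -9/2; M⁻¹ = [-4/3 0 0; -4/9 1/6 0; 0 0 1]
M⁻¹ · (-3/2, 4/5)ᵀ = (2, 4/5)ᵀ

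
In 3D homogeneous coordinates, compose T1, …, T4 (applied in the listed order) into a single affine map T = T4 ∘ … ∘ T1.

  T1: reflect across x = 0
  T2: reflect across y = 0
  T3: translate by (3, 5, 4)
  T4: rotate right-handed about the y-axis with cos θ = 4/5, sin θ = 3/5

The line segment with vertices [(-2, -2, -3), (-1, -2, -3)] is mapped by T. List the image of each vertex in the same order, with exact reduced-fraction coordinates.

image vertices: (23/5, 7, -11/5), (19/5, 7, -8/5)

T1 reflect across x = 0: (-2, -2, -3) → (2, -2, -3); (-1, -2, -3) → (1, -2, -3)
T2 reflect across y = 0: (2, -2, -3) → (2, 2, -3); (1, -2, -3) → (1, 2, -3)
T3 translate by (3, 5, 4): (2, 2, -3) → (5, 7, 1); (1, 2, -3) → (4, 7, 1)
T4 rotate right-handed about the y-axis with cos θ = 4/5, sin θ = 3/5: (5, 7, 1) → (23/5, 7, -11/5); (4, 7, 1) → (19/5, 7, -8/5)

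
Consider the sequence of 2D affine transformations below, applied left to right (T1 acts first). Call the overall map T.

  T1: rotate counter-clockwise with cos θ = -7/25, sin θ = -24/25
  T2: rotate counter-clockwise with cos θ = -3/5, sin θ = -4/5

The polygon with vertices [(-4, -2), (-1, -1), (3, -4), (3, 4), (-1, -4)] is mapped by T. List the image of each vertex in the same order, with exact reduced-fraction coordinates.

T1 rotate counter-clockwise with cos θ = -7/25, sin θ = -24/25: (-4, -2) → (-4/5, 22/5); (-1, -1) → (-17/25, 31/25); (3, -4) → (-117/25, -44/25); (3, 4) → (3, -4); (-1, -4) → (-89/25, 52/25)
T2 rotate counter-clockwise with cos θ = -3/5, sin θ = -4/5: (-4/5, 22/5) → (4, -2); (-17/25, 31/25) → (7/5, -1/5); (-117/25, -44/25) → (7/5, 24/5); (3, -4) → (-5, 0); (-89/25, 52/25) → (19/5, 8/5)

image vertices: (4, -2), (7/5, -1/5), (7/5, 24/5), (-5, 0), (19/5, 8/5)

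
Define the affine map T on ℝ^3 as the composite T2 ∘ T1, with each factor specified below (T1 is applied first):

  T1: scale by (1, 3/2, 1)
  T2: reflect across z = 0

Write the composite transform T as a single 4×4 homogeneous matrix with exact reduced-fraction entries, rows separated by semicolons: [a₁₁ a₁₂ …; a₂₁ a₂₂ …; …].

T = [1 0 0 0; 0 3/2 0 0; 0 0 -1 0; 0 0 0 1]

T1 = [1 0 0 0; 0 3/2 0 0; 0 0 1 0; 0 0 0 1]
T2·T1 = [1 0 0 0; 0 3/2 0 0; 0 0 -1 0; 0 0 0 1]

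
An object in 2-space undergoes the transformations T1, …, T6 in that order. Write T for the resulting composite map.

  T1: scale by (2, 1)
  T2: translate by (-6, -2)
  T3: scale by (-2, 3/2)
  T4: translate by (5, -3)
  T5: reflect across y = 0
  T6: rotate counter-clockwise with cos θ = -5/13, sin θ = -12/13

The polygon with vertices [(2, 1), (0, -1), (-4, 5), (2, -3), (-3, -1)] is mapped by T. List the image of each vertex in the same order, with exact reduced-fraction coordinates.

image vertices: (9/13, -261/26), (5/13, -483/26), (-183/13, -777/26), (81/13, -321/26), (-55/13, -771/26)

T1 scale by (2, 1): (2, 1) → (4, 1); (0, -1) → (0, -1); (-4, 5) → (-8, 5); (2, -3) → (4, -3); (-3, -1) → (-6, -1)
T2 translate by (-6, -2): (4, 1) → (-2, -1); (0, -1) → (-6, -3); (-8, 5) → (-14, 3); (4, -3) → (-2, -5); (-6, -1) → (-12, -3)
T3 scale by (-2, 3/2): (-2, -1) → (4, -3/2); (-6, -3) → (12, -9/2); (-14, 3) → (28, 9/2); (-2, -5) → (4, -15/2); (-12, -3) → (24, -9/2)
T4 translate by (5, -3): (4, -3/2) → (9, -9/2); (12, -9/2) → (17, -15/2); (28, 9/2) → (33, 3/2); (4, -15/2) → (9, -21/2); (24, -9/2) → (29, -15/2)
T5 reflect across y = 0: (9, -9/2) → (9, 9/2); (17, -15/2) → (17, 15/2); (33, 3/2) → (33, -3/2); (9, -21/2) → (9, 21/2); (29, -15/2) → (29, 15/2)
T6 rotate counter-clockwise with cos θ = -5/13, sin θ = -12/13: (9, 9/2) → (9/13, -261/26); (17, 15/2) → (5/13, -483/26); (33, -3/2) → (-183/13, -777/26); (9, 21/2) → (81/13, -321/26); (29, 15/2) → (-55/13, -771/26)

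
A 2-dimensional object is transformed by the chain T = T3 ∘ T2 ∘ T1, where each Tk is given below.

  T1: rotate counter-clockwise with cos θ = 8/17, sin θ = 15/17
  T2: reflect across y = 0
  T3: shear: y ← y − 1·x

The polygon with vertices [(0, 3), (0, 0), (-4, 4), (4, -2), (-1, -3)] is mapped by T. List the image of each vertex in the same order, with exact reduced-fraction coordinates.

image vertices: (-45/17, 21/17), (0, 0), (-92/17, 120/17), (62/17, -106/17), (37/17, 2/17)

T1 rotate counter-clockwise with cos θ = 8/17, sin θ = 15/17: (0, 3) → (-45/17, 24/17); (0, 0) → (0, 0); (-4, 4) → (-92/17, -28/17); (4, -2) → (62/17, 44/17); (-1, -3) → (37/17, -39/17)
T2 reflect across y = 0: (-45/17, 24/17) → (-45/17, -24/17); (0, 0) → (0, 0); (-92/17, -28/17) → (-92/17, 28/17); (62/17, 44/17) → (62/17, -44/17); (37/17, -39/17) → (37/17, 39/17)
T3 shear: y ← y − 1·x: (-45/17, -24/17) → (-45/17, 21/17); (0, 0) → (0, 0); (-92/17, 28/17) → (-92/17, 120/17); (62/17, -44/17) → (62/17, -106/17); (37/17, 39/17) → (37/17, 2/17)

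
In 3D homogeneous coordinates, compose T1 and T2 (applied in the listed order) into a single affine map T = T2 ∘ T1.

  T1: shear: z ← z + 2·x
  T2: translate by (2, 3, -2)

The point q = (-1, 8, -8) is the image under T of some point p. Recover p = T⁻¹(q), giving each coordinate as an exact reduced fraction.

T1 = [1 0 0 0; 0 1 0 0; 2 0 1 0; 0 0 0 1]
T2·T1 = [1 0 0 2; 0 1 0 3; 2 0 1 -2; 0 0 0 1]
det M = 1; M⁻¹ = [1 0 0 -2; 0 1 0 -3; -2 0 1 6; 0 0 0 1]
M⁻¹ · (-1, 8, -8)ᵀ = (-3, 5, 0)ᵀ

p = (-3, 5, 0)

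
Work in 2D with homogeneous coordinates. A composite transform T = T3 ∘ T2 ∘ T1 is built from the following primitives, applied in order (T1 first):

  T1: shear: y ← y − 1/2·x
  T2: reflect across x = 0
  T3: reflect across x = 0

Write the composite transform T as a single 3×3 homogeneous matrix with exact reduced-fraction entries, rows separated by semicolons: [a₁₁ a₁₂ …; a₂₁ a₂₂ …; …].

T1 = [1 0 0; -1/2 1 0; 0 0 1]
T2·T1 = [-1 0 0; -1/2 1 0; 0 0 1]
T3·…·T1 = [1 0 0; -1/2 1 0; 0 0 1]

T = [1 0 0; -1/2 1 0; 0 0 1]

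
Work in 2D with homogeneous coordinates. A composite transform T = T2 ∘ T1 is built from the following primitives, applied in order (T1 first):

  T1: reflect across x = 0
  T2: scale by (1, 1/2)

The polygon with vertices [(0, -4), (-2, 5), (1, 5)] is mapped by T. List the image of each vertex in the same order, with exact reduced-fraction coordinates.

image vertices: (0, -2), (2, 5/2), (-1, 5/2)

T1 reflect across x = 0: (0, -4) → (0, -4); (-2, 5) → (2, 5); (1, 5) → (-1, 5)
T2 scale by (1, 1/2): (0, -4) → (0, -2); (2, 5) → (2, 5/2); (-1, 5) → (-1, 5/2)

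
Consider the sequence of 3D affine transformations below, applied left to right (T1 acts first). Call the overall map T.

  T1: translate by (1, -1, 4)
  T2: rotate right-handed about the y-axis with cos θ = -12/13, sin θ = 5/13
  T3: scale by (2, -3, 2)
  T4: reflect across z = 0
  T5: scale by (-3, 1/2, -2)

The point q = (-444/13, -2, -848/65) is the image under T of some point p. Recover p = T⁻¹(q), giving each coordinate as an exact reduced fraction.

T1 = [1 0 0 1; 0 1 0 -1; 0 0 1 4; 0 0 0 1]
T2·T1 = [-12/13 0 5/13 8/13; 0 1 0 -1; -5/13 0 -12/13 -53/13; 0 0 0 1]
T3·…·T1 = [-24/13 0 10/13 16/13; 0 -3 0 3; -10/13 0 -24/13 -106/13; 0 0 0 1]
T4·…·T1 = [-24/13 0 10/13 16/13; 0 -3 0 3; 10/13 0 24/13 106/13; 0 0 0 1]
T5·…·T1 = [72/13 0 -30/13 -48/13; 0 -3/2 0 3/2; -20/13 0 -48/13 -212/13; 0 0 0 1]
det M = 36; M⁻¹ = [2/13 0 -5/52 -1; 0 -2/3 0 1; -5/78 0 -3/13 -4; 0 0 0 1]
M⁻¹ · (-444/13, -2, -848/65)ᵀ = (-5, 7/3, 6/5)ᵀ

p = (-5, 7/3, 6/5)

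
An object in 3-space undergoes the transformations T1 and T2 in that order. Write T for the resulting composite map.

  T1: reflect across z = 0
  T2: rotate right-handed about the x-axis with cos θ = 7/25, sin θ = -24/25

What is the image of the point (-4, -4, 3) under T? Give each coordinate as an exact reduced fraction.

T1 reflect across z = 0: (-4, -4, 3) → (-4, -4, -3)
T2 rotate right-handed about the x-axis with cos θ = 7/25, sin θ = -24/25: (-4, -4, -3) → (-4, -4, 3)

T(p) = (-4, -4, 3)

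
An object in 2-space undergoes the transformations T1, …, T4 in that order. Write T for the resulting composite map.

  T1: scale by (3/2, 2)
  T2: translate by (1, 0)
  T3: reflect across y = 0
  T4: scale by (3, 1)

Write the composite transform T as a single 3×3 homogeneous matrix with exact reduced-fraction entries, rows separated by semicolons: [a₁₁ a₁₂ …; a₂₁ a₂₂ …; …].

T1 = [3/2 0 0; 0 2 0; 0 0 1]
T2·T1 = [3/2 0 1; 0 2 0; 0 0 1]
T3·…·T1 = [3/2 0 1; 0 -2 0; 0 0 1]
T4·…·T1 = [9/2 0 3; 0 -2 0; 0 0 1]

T = [9/2 0 3; 0 -2 0; 0 0 1]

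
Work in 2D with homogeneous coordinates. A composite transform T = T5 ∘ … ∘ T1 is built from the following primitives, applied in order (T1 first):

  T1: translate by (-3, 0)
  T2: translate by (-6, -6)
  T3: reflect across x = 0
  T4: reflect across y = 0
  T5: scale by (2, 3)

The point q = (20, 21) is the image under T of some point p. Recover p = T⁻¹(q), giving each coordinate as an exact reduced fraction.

p = (-1, -1)

T1 = [1 0 -3; 0 1 0; 0 0 1]
T2·T1 = [1 0 -9; 0 1 -6; 0 0 1]
T3·…·T1 = [-1 0 9; 0 1 -6; 0 0 1]
T4·…·T1 = [-1 0 9; 0 -1 6; 0 0 1]
T5·…·T1 = [-2 0 18; 0 -3 18; 0 0 1]
det M = 6; M⁻¹ = [-1/2 0 9; 0 -1/3 6; 0 0 1]
M⁻¹ · (20, 21)ᵀ = (-1, -1)ᵀ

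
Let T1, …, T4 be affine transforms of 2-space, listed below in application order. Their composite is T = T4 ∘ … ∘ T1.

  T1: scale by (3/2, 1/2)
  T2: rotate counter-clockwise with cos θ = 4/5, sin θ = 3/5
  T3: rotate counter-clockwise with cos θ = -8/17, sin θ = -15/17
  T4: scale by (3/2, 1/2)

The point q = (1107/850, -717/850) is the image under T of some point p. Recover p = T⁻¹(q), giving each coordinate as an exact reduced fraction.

T1 = [3/2 0 0; 0 1/2 0; 0 0 1]
T2·T1 = [6/5 -3/10 0; 9/10 2/5 0; 0 0 1]
T3·…·T1 = [39/170 42/85 0; -126/85 13/170 0; 0 0 1]
T4·…·T1 = [117/340 63/85 0; -63/85 13/340 0; 0 0 1]
det M = 9/16; M⁻¹ = [52/765 -112/85 0; 112/85 52/85 0; 0 0 1]
M⁻¹ · (1107/850, -717/850)ᵀ = (6/5, 6/5)ᵀ

p = (6/5, 6/5)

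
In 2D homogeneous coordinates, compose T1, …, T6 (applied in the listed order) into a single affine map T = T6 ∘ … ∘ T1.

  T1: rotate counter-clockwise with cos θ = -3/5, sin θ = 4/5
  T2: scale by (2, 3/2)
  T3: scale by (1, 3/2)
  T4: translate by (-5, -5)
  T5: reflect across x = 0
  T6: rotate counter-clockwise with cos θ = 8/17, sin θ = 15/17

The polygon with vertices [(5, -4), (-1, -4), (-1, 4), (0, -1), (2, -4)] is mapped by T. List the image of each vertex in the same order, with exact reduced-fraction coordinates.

image vertices: (-521/85, 721/85), (1/85, -251/85), (1323/85, 277/85), (1639/340, 109/85), (-52/17, 47/17)

T1 rotate counter-clockwise with cos θ = -3/5, sin θ = 4/5: (5, -4) → (1/5, 32/5); (-1, -4) → (19/5, 8/5); (-1, 4) → (-13/5, -16/5); (0, -1) → (4/5, 3/5); (2, -4) → (2, 4)
T2 scale by (2, 3/2): (1/5, 32/5) → (2/5, 48/5); (19/5, 8/5) → (38/5, 12/5); (-13/5, -16/5) → (-26/5, -24/5); (4/5, 3/5) → (8/5, 9/10); (2, 4) → (4, 6)
T3 scale by (1, 3/2): (2/5, 48/5) → (2/5, 72/5); (38/5, 12/5) → (38/5, 18/5); (-26/5, -24/5) → (-26/5, -36/5); (8/5, 9/10) → (8/5, 27/20); (4, 6) → (4, 9)
T4 translate by (-5, -5): (2/5, 72/5) → (-23/5, 47/5); (38/5, 18/5) → (13/5, -7/5); (-26/5, -36/5) → (-51/5, -61/5); (8/5, 27/20) → (-17/5, -73/20); (4, 9) → (-1, 4)
T5 reflect across x = 0: (-23/5, 47/5) → (23/5, 47/5); (13/5, -7/5) → (-13/5, -7/5); (-51/5, -61/5) → (51/5, -61/5); (-17/5, -73/20) → (17/5, -73/20); (-1, 4) → (1, 4)
T6 rotate counter-clockwise with cos θ = 8/17, sin θ = 15/17: (23/5, 47/5) → (-521/85, 721/85); (-13/5, -7/5) → (1/85, -251/85); (51/5, -61/5) → (1323/85, 277/85); (17/5, -73/20) → (1639/340, 109/85); (1, 4) → (-52/17, 47/17)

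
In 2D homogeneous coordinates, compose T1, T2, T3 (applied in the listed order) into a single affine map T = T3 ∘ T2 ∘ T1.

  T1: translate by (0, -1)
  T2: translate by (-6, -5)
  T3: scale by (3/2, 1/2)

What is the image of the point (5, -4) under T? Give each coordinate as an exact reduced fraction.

T(p) = (-3/2, -5)

T1 translate by (0, -1): (5, -4) → (5, -5)
T2 translate by (-6, -5): (5, -5) → (-1, -10)
T3 scale by (3/2, 1/2): (-1, -10) → (-3/2, -5)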